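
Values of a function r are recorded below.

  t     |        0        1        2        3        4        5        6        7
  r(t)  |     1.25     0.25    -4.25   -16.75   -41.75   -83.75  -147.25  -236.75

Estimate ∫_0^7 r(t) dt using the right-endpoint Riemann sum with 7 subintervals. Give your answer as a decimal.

Δt = 1.
Sum = 1·[0.25 + (-4.25) + (-16.75) + (-41.75) + (-83.75) + (-147.25) + (-236.75)] = -530.25.

-530.25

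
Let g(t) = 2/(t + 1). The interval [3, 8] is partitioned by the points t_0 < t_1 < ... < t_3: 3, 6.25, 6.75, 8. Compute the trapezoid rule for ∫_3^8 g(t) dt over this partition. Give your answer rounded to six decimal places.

1.694437

Subinterval widths: 3.25, 0.5, 1.25.
g(3) = 0.5, g(6.25) = 8/29, g(6.75) = 8/31, g(8) = 2/9.
On each subinterval the trapezoid contributes (Δt_i/2)·[g(t_{i-1}) + g(t_i)].
Sum ≈ 1.694437.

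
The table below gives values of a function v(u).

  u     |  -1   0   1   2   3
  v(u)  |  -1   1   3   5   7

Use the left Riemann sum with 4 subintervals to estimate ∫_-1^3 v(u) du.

Δu = 1.
Sum = 1·[(-1) + 1 + 3 + 5] = 8.

8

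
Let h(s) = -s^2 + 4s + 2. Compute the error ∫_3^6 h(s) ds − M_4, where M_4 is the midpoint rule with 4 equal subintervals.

-0.140625

Exact integral: ∫_3^6 h(s) ds = -3.
M_4 = -2.859375.
Error = -3 − (-2.859375) = -0.140625.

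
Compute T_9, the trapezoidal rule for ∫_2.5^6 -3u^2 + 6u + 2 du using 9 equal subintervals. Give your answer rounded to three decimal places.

-104.390

Δu = (6 − 2.5)/9 = 7/18.
f(2.5) = -1.75, f(26/9) = -154/27, f(59/18) = -1141/108, f(11/3) = -49/3, f(73/18) = -2485/108, f(40/9) = -826/27, f(29/6) = -469/12, f(47/9) = -1309/27, f(101/18) = -6349/108, f(6) = -70.
T_9 = (Δu/2)·[f(u_0) + 2f(u_1) + ... + 2f(u_{8}) + f(u_9)].
Sum ≈ -104.390.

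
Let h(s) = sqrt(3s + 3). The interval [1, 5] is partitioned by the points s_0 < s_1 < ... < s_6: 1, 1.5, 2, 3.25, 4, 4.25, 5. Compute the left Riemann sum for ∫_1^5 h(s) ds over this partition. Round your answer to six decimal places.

12.966803

Subinterval widths: 0.5, 0.5, 1.25, 0.75, 0.25, 0.75.
Left endpoints: 1, 1.5, 2, 3.25, 4, 4.25.
h(1) ≈ 2.449490, h(1.5) ≈ 2.738613, h(2) ≈ 3.000000, h(3.25) ≈ 3.570714, h(4) ≈ 3.872983, h(4.25) ≈ 3.968627.
Sum = Σ Δs_i · h(s_i).
Sum ≈ 12.966803.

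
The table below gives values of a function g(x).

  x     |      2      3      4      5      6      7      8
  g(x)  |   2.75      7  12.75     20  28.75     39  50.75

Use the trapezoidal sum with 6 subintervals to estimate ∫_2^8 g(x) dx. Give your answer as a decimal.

134.25

Δx = 1.
T_6 = (1/2)·[2.75 + 2·7 + 2·12.75 + 2·20 + 2·28.75 + 2·39 + 50.75] = 134.25.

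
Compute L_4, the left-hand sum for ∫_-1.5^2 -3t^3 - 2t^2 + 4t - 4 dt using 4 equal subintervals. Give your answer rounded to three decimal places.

Δt = (2 − (-1.5))/4 = 0.875.
Left endpoints: -1.5, -0.625, 0.25, 1.125.
f(-1.5) = -4.375, f(-0.625) = -3353/512, f(0.25) = -3.171875, f(1.125) = -3227/512.
Sum = Δt · [f(-1.5) + f(-0.625) + f(0.25) + f(1.125)].
Sum ≈ -17.849.

-17.849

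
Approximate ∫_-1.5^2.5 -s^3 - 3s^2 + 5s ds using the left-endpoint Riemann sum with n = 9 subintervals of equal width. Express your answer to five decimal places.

Δs = (2.5 − (-1.5))/9 = 4/9.
Left endpoints: -1.5, -19/18, -11/18, -1/6, 5/18, 13/18, 7/6, 29/18, 37/18.
f(-1.5) = -10.875, f(-19/18) = -43415/5832, f(-11/18) = -23023/5832, f(-1/6) = -197/216, f(5/18) = 6625/5832, f(13/18) = 9737/5832, f(7/6) = 35/216, f(29/18) = -22823/5832, f(37/18) = -64639/5832.
Sum = Δs · [f(-1.5) + f(-19/18) + f(-11/18) + ...].
Sum ≈ -15.64815.

-15.64815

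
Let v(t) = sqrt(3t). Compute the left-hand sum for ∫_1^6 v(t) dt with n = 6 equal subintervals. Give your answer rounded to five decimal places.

14.74051

Δt = (6 − 1)/6 = 5/6.
Left endpoints: 1, 11/6, 8/3, 3.5, 13/3, 31/6.
v(1) ≈ 1.73205, v(11/6) ≈ 2.34521, v(8/3) ≈ 2.82843, v(3.5) ≈ 3.24037, v(13/3) ≈ 3.60555, v(31/6) ≈ 3.93700.
Sum = Δt · [v(1) + v(11/6) + v(8/3) + ...].
Sum ≈ 14.74051.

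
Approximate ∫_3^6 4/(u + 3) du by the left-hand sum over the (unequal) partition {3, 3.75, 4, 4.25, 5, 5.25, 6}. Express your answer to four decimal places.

Subinterval widths: 0.75, 0.25, 0.25, 0.75, 0.25, 0.75.
Left endpoints: 3, 3.75, 4, 4.25, 5, 5.25.
f(3) = 2/3, f(3.75) = 16/27, f(4) = 4/7, f(4.25) = 16/29, f(5) = 0.5, f(5.25) = 16/33.
Sum = Σ Δu_i · f(u_i).
Sum ≈ 1.6934.

1.6934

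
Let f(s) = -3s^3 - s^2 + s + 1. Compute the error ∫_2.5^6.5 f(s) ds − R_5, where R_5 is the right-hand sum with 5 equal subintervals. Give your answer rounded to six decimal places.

341.306667

Exact integral: ∫_2.5^6.5 f(s) ds ≈ -1373.83333333.
R_5 = -1715.14.
Error ≈ -1373.83333333 − (-1715.14) ≈ 341.306667.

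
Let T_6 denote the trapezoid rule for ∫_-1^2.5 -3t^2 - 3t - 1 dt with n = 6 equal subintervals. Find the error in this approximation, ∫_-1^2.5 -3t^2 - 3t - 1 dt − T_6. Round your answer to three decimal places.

Exact integral: ∫_-1^2.5 f(t) dt = -28.
T_6 ≈ -28.59549.
Error ≈ -28 − (-28.59549) ≈ 0.595.

0.595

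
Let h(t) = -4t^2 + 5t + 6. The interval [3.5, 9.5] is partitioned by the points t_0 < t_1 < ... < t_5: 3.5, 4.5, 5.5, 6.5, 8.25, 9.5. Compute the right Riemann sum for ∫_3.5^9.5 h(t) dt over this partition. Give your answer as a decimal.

-1048.625

Subinterval widths: 1, 1, 1, 1.75, 1.25.
Right endpoints: 4.5, 5.5, 6.5, 8.25, 9.5.
h(4.5) = -52.5, h(5.5) = -87.5, h(6.5) = -130.5, h(8.25) = -225, h(9.5) = -307.5.
Sum = Σ Δt_i · h(t_i).
Sum = -1048.625.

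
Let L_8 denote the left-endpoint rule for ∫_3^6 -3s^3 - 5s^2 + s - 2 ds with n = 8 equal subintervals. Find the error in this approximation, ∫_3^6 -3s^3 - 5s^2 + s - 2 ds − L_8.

Exact integral: ∫_3^6 f(s) ds = -1218.75.
L_8 = -1090.88671875.
Error = -1218.75 − (-1090.88671875) = -127.86328125.

-127.86328125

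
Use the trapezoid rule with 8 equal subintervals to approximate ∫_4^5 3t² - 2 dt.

Δt = (5 − 4)/8 = 0.125.
f(4) = 46, f(4.125) = 49.046875, f(4.25) = 52.1875, f(4.375) = 55.421875, f(4.5) = 58.75, f(4.625) = 62.171875, f(4.75) = 65.6875, f(4.875) = 69.296875, f(5) = 73.
T_8 = (Δt/2)·[f(t_0) + 2f(t_1) + ... + 2f(t_{7}) + f(t_8)].
Sum = 59.0078125.

59.0078125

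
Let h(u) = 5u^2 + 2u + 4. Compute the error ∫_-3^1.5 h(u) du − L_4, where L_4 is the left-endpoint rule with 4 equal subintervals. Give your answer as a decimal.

Exact integral: ∫_-3^1.5 h(u) du = 61.875.
L_4 = 80.54296875.
Error = 61.875 − 80.54296875 = -18.66796875.

-18.66796875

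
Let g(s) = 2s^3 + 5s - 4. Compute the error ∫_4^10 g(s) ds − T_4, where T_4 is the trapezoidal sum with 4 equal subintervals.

-94.5

Exact integral: ∫_4^10 g(s) ds = 5058.
T_4 = 5152.5.
Error = 5058 − 5152.5 = -94.5.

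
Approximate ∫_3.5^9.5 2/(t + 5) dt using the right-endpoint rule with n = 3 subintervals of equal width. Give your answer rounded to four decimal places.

0.9768

Δt = (9.5 − 3.5)/3 = 2.
Right endpoints: 5.5, 7.5, 9.5.
f(5.5) = 4/21, f(7.5) = 0.16, f(9.5) = 4/29.
Sum = Δt · [f(5.5) + f(7.5) + f(9.5)].
Sum ≈ 0.9768.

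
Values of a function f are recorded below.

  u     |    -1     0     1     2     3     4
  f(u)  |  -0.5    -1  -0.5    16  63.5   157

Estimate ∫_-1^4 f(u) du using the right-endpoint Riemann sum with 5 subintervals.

235

Δu = 1.
Sum = 1·[(-1) + (-0.5) + 16 + 63.5 + 157] = 235.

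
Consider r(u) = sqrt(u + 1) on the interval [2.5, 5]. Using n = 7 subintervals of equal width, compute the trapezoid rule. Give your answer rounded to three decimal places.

Δu = (5 − 2.5)/7 = 5/14.
r(2.5) ≈ 1.871, r(20/7) ≈ 1.964, r(45/14) ≈ 2.053, r(25/7) ≈ 2.138, r(55/14) ≈ 2.220, r(30/7) ≈ 2.299, r(65/14) ≈ 2.375, r(5) ≈ 2.449.
T_7 = (Δu/2)·[r(u_0) + 2r(u_1) + ... + 2r(u_{6}) + r(u_7)].
Sum ≈ 5.432.

5.432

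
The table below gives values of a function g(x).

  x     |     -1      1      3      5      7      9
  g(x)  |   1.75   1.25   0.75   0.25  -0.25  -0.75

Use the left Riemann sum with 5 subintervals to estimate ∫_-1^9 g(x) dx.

Δx = 2.
Sum = 2·[1.75 + 1.25 + 0.75 + 0.25 + (-0.25)] = 7.5.

7.5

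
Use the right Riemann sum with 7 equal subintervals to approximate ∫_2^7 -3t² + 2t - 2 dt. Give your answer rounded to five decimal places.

-345.91837

Δt = (7 − 2)/7 = 5/7.
Right endpoints: 19/7, 24/7, 29/7, 34/7, 39/7, 44/7, 7.
f(19/7) = -915/49, f(24/7) = -1490/49, f(29/7) = -2215/49, f(34/7) = -3090/49, f(39/7) = -4115/49, f(44/7) = -5290/49, f(7) = -135.
Sum = Δt · [f(19/7) + f(24/7) + f(29/7) + ...].
Sum ≈ -345.91837.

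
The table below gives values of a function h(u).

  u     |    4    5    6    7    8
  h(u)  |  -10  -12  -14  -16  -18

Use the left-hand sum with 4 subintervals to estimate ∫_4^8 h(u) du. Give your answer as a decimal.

Δu = 1.
Sum = 1·[(-10) + (-12) + (-14) + (-16)] = -52.

-52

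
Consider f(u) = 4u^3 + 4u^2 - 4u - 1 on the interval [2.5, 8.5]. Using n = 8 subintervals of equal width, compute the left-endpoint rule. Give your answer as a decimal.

Δu = (8.5 − 2.5)/8 = 0.75.
Left endpoints: 2.5, 3.25, 4, 4.75, 5.5, 6.25, 7, 7.75.
f(2.5) = 76.5, f(3.25) = 165.5625, f(4) = 303, f(4.75) = 498.9375, f(5.5) = 763.5, f(6.25) = 1106.8125, f(7) = 1539, f(7.75) = 2070.1875.
Sum = Δu · [f(2.5) + f(3.25) + f(4) + ...].
Sum = 4892.625.

4892.625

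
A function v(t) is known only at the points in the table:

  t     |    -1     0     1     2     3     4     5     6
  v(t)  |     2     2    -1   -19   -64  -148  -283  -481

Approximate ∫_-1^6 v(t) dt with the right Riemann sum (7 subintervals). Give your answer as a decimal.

Δt = 1.
Sum = 1·[2 + (-1) + (-19) + (-64) + (-148) + (-283) + (-481)] = -994.

-994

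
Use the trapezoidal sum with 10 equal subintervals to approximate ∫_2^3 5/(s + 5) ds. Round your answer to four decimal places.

0.6677

Δs = (3 − 2)/10 = 0.1.
f(2) = 5/7, f(2.1) = 50/71, f(2.2) = 25/36, f(2.3) = 50/73, f(2.4) = 25/37, f(2.5) = 2/3, f(2.6) = 25/38, f(2.7) = 50/77, f(2.8) = 25/39, f(2.9) = 50/79, f(3) = 0.625.
T_10 = (Δs/2)·[f(s_0) + 2f(s_1) + ... + 2f(s_{9}) + f(s_10)].
Sum ≈ 0.6677.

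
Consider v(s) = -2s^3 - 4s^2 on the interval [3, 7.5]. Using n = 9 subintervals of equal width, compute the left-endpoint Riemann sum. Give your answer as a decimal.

-1830

Δs = (7.5 − 3)/9 = 0.5.
Left endpoints: 3, 3.5, 4, 4.5, 5, 5.5, 6, 6.5, 7.
v(3) = -90, v(3.5) = -134.75, v(4) = -192, v(4.5) = -263.25, v(5) = -350, v(5.5) = -453.75, v(6) = -576, v(6.5) = -718.25, v(7) = -882.
Sum = Δs · [v(3) + v(3.5) + v(4) + ...].
Sum = -1830.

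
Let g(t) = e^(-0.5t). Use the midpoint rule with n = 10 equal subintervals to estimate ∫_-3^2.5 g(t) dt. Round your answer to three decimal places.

8.364

Δt = (2.5 − (-3))/10 = 0.55.
Midpoints: -2.725, -2.175, -1.625, -1.075, -0.525, 0.025, 0.575, 1.125, 1.675, 2.225.
g(-2.725) ≈ 3.906, g(-2.175) ≈ 2.967, g(-1.625) ≈ 2.254, g(-1.075) ≈ 1.712, g(-0.525) ≈ 1.300, g(0.025) ≈ 0.988, g(0.575) ≈ 0.750, g(1.125) ≈ 0.570, g(1.675) ≈ 0.433, g(2.225) ≈ 0.329.
Sum = Δt · [g(-2.725) + g(-2.175) + g(-1.625) + ...].
Sum ≈ 8.364.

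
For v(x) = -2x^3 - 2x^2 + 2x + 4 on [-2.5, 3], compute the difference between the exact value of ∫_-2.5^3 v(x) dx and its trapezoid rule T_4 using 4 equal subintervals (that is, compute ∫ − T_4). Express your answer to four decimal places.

Exact integral: ∫_-2.5^3 v(x) dx ≈ -24.635417.
T_4 ≈ -30.701172.
Error ≈ -24.635417 − (-30.701172) ≈ 6.0658.

6.0658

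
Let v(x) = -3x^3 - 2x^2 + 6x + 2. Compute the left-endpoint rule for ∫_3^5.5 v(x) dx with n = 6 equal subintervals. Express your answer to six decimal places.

Δx = (5.5 − 3)/6 = 5/12.
Left endpoints: 3, 41/12, 23/6, 4.25, 14/3, 61/12.
v(3) = -79, v(41/12) = -69409/576, v(23/6) = -173.375, v(4.25) = -238.921875, v(14/3) = -2866/9, v(61/12) = -79343/192.
Sum = Δx · [v(3) + v(41/12) + v(23/6) + ...].
Sum ≈ -559.786603.

-559.786603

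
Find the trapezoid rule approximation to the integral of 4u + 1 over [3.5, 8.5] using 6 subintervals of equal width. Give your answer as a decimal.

Δu = (8.5 − 3.5)/6 = 5/6.
f(3.5) = 15, f(13/3) = 55/3, f(31/6) = 65/3, f(6) = 25, f(41/6) = 85/3, f(23/3) = 95/3, f(8.5) = 35.
T_6 = (Δu/2)·[f(u_0) + 2f(u_1) + ... + 2f(u_{5}) + f(u_6)].
Sum = 125.

125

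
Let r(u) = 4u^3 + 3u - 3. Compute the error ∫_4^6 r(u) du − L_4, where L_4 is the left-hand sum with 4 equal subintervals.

148.5

Exact integral: ∫_4^6 r(u) du = 1064.
L_4 = 915.5.
Error = 1064 − 915.5 = 148.5.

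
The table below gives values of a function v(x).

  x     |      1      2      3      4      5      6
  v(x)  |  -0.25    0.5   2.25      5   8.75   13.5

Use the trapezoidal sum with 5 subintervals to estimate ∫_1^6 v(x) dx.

23.125

Δx = 1.
T_5 = (1/2)·[(-0.25) + 2·0.5 + 2·2.25 + 2·5 + 2·8.75 + 13.5] = 23.125.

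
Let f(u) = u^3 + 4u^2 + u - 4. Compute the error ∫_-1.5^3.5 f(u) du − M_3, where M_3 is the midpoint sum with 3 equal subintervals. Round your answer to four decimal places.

Exact integral: ∫_-1.5^3.5 f(u) du ≈ 82.916667.
M_3 ≈ 74.814815.
Error ≈ 82.916667 − 74.814815 ≈ 8.1019.

8.1019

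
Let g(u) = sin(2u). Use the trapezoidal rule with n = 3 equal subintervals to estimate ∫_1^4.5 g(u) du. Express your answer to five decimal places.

Δu = (4.5 − 1)/3 = 7/6.
g(1) ≈ 0.90930, g(13/6) ≈ -0.92901, g(10/3) ≈ 0.37415, g(4.5) ≈ 0.41212.
T_3 = (Δu/2)·[g(u_0) + 2g(u_1) + 2g(u_2) + g(u_3)].
Sum ≈ 0.12349.

0.12349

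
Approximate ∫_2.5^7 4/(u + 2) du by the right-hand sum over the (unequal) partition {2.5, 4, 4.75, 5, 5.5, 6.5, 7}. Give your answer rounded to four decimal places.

2.5468

Subinterval widths: 1.5, 0.75, 0.25, 0.5, 1, 0.5.
Right endpoints: 4, 4.75, 5, 5.5, 6.5, 7.
f(4) = 2/3, f(4.75) = 16/27, f(5) = 4/7, f(5.5) = 8/15, f(6.5) = 8/17, f(7) = 4/9.
Sum = Σ Δu_i · f(u_i).
Sum ≈ 2.5468.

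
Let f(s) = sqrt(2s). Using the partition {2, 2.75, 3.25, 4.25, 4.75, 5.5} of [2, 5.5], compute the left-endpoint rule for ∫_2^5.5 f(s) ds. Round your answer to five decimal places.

Subinterval widths: 0.75, 0.5, 1, 0.5, 0.75.
Left endpoints: 2, 2.75, 3.25, 4.25, 4.75.
f(2) ≈ 2.00000, f(2.75) ≈ 2.34521, f(3.25) ≈ 2.54951, f(4.25) ≈ 2.91548, f(4.75) ≈ 3.08221.
Sum = Σ Δs_i · f(s_i).
Sum ≈ 8.99151.

8.99151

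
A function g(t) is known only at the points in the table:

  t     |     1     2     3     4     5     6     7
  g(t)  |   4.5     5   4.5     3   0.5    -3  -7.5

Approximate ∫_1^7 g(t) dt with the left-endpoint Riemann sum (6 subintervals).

14.5

Δt = 1.
Sum = 1·[4.5 + 5 + 4.5 + 3 + 0.5 + (-3)] = 14.5.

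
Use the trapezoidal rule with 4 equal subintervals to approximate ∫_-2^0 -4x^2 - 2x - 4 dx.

Δx = (0 − (-2))/4 = 0.5.
f(-2) = -16, f(-1.5) = -10, f(-1) = -6, f(-0.5) = -4, f(0) = -4.
T_4 = (Δx/2)·[f(x_0) + 2f(x_1) + 2f(x_2) + 2f(x_3) + f(x_4)].
Sum = -15.

-15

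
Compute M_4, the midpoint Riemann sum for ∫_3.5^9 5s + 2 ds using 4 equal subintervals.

Δs = (9 − 3.5)/4 = 1.375.
Midpoints: 4.1875, 5.5625, 6.9375, 8.3125.
f(4.1875) = 22.9375, f(5.5625) = 29.8125, f(6.9375) = 36.6875, f(8.3125) = 43.5625.
Sum = Δs · [f(4.1875) + f(5.5625) + f(6.9375) + f(8.3125)].
Sum = 182.875.

182.875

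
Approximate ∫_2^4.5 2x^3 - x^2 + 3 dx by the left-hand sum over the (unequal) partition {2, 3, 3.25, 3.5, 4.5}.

Subinterval widths: 1, 0.25, 0.25, 1.
Left endpoints: 2, 3, 3.25, 3.5.
f(2) = 15, f(3) = 48, f(3.25) = 61.09375, f(3.5) = 76.5.
Sum = Σ Δx_i · f(x_i).
Sum = 118.7734375.

118.7734375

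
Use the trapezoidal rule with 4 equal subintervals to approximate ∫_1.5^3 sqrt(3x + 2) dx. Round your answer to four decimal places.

4.4231

Δx = (3 − 1.5)/4 = 0.375.
f(1.5) ≈ 2.5495, f(1.875) ≈ 2.7613, f(2.25) ≈ 2.9580, f(2.625) ≈ 3.1425, f(3) ≈ 3.3166.
T_4 = (Δx/2)·[f(x_0) + 2f(x_1) + 2f(x_2) + 2f(x_3) + f(x_4)].
Sum ≈ 4.4231.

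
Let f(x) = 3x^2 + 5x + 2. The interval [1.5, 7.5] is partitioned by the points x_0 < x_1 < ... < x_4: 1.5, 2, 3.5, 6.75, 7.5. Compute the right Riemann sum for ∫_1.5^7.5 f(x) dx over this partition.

812.984375

Subinterval widths: 0.5, 1.5, 3.25, 0.75.
Right endpoints: 2, 3.5, 6.75, 7.5.
f(2) = 24, f(3.5) = 56.25, f(6.75) = 172.4375, f(7.5) = 208.25.
Sum = Σ Δx_i · f(x_i).
Sum = 812.984375.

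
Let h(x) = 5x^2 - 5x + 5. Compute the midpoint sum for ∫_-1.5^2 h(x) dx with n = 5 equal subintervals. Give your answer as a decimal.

Δx = (2 − (-1.5))/5 = 0.7.
Midpoints: -1.15, -0.45, 0.25, 0.95, 1.65.
h(-1.15) = 17.3625, h(-0.45) = 8.2625, h(0.25) = 4.0625, h(0.95) = 4.7625, h(1.65) = 10.3625.
Sum = Δx · [h(-1.15) + h(-0.45) + h(0.25) + h(0.95) + h(1.65)].
Sum = 31.36875.

31.36875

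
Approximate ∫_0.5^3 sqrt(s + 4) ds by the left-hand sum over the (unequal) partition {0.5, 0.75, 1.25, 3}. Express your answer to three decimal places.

Subinterval widths: 0.25, 0.5, 1.75.
Left endpoints: 0.5, 0.75, 1.25.
f(0.5) ≈ 2.121, f(0.75) ≈ 2.179, f(1.25) ≈ 2.291.
Sum = Σ Δs_i · f(s_i).
Sum ≈ 5.630.

5.630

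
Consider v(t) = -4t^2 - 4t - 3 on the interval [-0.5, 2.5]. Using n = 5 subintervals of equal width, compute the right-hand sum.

Δt = (2.5 − (-0.5))/5 = 0.6.
Right endpoints: 0.1, 0.7, 1.3, 1.9, 2.5.
v(0.1) = -3.44, v(0.7) = -7.76, v(1.3) = -14.96, v(1.9) = -25.04, v(2.5) = -38.
Sum = Δt · [v(0.1) + v(0.7) + v(1.3) + v(1.9) + v(2.5)].
Sum = -53.52.

-53.52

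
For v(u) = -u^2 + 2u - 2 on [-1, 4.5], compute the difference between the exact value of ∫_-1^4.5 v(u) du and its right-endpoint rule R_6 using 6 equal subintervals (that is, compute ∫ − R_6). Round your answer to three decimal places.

Exact integral: ∫_-1^4.5 v(u) du ≈ -22.45833.
R_6 ≈ -27.00984.
Error ≈ -22.45833 − (-27.00984) ≈ 4.552.

4.552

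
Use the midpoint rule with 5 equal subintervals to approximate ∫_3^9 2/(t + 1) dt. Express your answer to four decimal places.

1.8264

Δt = (9 − 3)/5 = 1.2.
Midpoints: 3.6, 4.8, 6, 7.2, 8.4.
f(3.6) = 10/23, f(4.8) = 10/29, f(6) = 2/7, f(7.2) = 10/41, f(8.4) = 10/47.
Sum = Δt · [f(3.6) + f(4.8) + f(6) + f(7.2) + f(8.4)].
Sum ≈ 1.8264.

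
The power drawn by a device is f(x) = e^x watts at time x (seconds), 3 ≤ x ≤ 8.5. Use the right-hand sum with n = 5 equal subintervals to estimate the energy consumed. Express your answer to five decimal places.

8070.63148

Δx = (8.5 − 3)/5 = 1.1.
Right endpoints: 4.1, 5.2, 6.3, 7.4, 8.5.
f(4.1) ≈ 60.34029, f(5.2) ≈ 181.27224, f(6.3) ≈ 544.57191, f(7.4) ≈ 1635.98443, f(8.5) ≈ 4914.76884.
Sum = Δx · [f(4.1) + f(5.2) + f(6.3) + f(7.4) + f(8.5)].
Sum ≈ 8070.63148.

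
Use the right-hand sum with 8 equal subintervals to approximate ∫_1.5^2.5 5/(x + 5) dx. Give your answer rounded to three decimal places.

0.709

Δx = (2.5 − 1.5)/8 = 0.125.
Right endpoints: 1.625, 1.75, 1.875, 2, 2.125, 2.25, 2.375, 2.5.
f(1.625) = 40/53, f(1.75) = 20/27, f(1.875) = 8/11, f(2) = 5/7, f(2.125) = 40/57, f(2.25) = 20/29, f(2.375) = 40/59, f(2.5) = 2/3.
Sum = Δx · [f(1.625) + f(1.75) + f(1.875) + ...].
Sum ≈ 0.709.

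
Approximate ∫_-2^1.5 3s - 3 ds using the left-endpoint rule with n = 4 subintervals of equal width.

Δs = (1.5 − (-2))/4 = 0.875.
Left endpoints: -2, -1.125, -0.25, 0.625.
f(-2) = -9, f(-1.125) = -6.375, f(-0.25) = -3.75, f(0.625) = -1.125.
Sum = Δs · [f(-2) + f(-1.125) + f(-0.25) + f(0.625)].
Sum = -17.71875.

-17.71875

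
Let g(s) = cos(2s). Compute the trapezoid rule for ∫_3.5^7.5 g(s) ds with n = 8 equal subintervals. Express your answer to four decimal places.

-0.0031

Δs = (7.5 − 3.5)/8 = 0.5.
g(3.5) ≈ 0.7539, g(4) ≈ -0.1455, g(4.5) ≈ -0.9111, g(5) ≈ -0.8391, g(5.5) ≈ 0.0044, g(6) ≈ 0.8439, g(6.5) ≈ 0.9074, g(7) ≈ 0.1367, g(7.5) ≈ -0.7597.
T_8 = (Δs/2)·[g(s_0) + 2g(s_1) + ... + 2g(s_{7}) + g(s_8)].
Sum ≈ -0.0031.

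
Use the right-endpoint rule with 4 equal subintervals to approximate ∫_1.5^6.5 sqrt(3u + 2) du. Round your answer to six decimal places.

19.741380

Δu = (6.5 − 1.5)/4 = 1.25.
Right endpoints: 2.75, 4, 5.25, 6.5.
f(2.75) ≈ 3.201562, f(4) ≈ 3.741657, f(5.25) ≈ 4.213075, f(6.5) ≈ 4.636809.
Sum = Δu · [f(2.75) + f(4) + f(5.25) + f(6.5)].
Sum ≈ 19.741380.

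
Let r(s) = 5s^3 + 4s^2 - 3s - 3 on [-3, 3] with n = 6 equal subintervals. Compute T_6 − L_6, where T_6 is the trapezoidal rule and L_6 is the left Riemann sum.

T_6 = 58.
L_6 = -68.
T_6 − L_6 = 126.

126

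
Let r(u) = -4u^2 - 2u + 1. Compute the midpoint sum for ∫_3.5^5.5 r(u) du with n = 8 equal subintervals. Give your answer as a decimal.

Δu = (5.5 − 3.5)/8 = 0.25.
Midpoints: 3.625, 3.875, 4.125, 4.375, 4.625, 4.875, 5.125, 5.375.
r(3.625) = -58.8125, r(3.875) = -66.8125, r(4.125) = -75.3125, r(4.375) = -84.3125, r(4.625) = -93.8125, r(4.875) = -103.8125, r(5.125) = -114.3125, r(5.375) = -125.3125.
Sum = Δu · [r(3.625) + r(3.875) + r(4.125) + ...].
Sum = -180.625.

-180.625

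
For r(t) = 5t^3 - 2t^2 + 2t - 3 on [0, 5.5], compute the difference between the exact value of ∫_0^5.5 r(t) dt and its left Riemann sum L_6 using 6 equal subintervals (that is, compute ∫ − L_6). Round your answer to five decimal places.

328.35605

Exact integral: ∫_0^5.5 r(t) dt ≈ 1046.6614583.
L_6 ≈ 718.3054109.
Error ≈ 1046.6614583 − 718.3054109 ≈ 328.35605.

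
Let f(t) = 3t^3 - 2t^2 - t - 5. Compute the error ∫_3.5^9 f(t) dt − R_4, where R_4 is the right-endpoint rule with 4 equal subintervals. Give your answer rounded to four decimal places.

Exact integral: ∫_3.5^9 f(t) dt ≈ 4288.911458.
R_4 ≈ 5699.750977.
Error ≈ 4288.911458 − 5699.750977 ≈ -1410.8395.

-1410.8395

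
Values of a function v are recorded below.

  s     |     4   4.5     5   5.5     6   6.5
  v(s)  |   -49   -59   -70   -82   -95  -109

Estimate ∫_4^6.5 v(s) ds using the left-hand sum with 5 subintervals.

Δs = 0.5.
Sum = 0.5·[(-49) + (-59) + (-70) + (-82) + (-95)] = -177.5.

-177.5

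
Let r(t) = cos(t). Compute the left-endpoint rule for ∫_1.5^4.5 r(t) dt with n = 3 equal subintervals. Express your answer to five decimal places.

-1.66686

Δt = (4.5 − 1.5)/3 = 1.
Left endpoints: 1.5, 2.5, 3.5.
r(1.5) ≈ 0.07074, r(2.5) ≈ -0.80114, r(3.5) ≈ -0.93646.
Sum = Δt · [r(1.5) + r(2.5) + r(3.5)].
Sum ≈ -1.66686.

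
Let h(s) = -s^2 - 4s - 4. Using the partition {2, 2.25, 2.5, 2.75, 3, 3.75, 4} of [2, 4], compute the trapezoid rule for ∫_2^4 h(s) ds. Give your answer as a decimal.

-50.75

Subinterval widths: 0.25, 0.25, 0.25, 0.25, 0.75, 0.25.
h(2) = -16, h(2.25) = -18.0625, h(2.5) = -20.25, h(2.75) = -22.5625, h(3) = -25, h(3.75) = -33.0625, h(4) = -36.
On each subinterval the trapezoid contributes (Δs_i/2)·[h(s_{i-1}) + h(s_i)].
Sum = -50.75.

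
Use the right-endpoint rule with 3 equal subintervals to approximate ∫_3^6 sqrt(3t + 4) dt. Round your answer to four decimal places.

Δt = (6 − 3)/3 = 1.
Right endpoints: 4, 5, 6.
f(4) ≈ 4.0000, f(5) ≈ 4.3589, f(6) ≈ 4.6904.
Sum = Δt · [f(4) + f(5) + f(6)].
Sum ≈ 13.0493.

13.0493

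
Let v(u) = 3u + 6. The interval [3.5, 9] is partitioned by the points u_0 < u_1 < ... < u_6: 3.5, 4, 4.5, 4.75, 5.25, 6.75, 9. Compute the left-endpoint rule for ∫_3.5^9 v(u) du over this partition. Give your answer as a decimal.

Subinterval widths: 0.5, 0.5, 0.25, 0.5, 1.5, 2.25.
Left endpoints: 3.5, 4, 4.5, 4.75, 5.25, 6.75.
v(3.5) = 16.5, v(4) = 18, v(4.5) = 19.5, v(4.75) = 20.25, v(5.25) = 21.75, v(6.75) = 26.25.
Sum = Σ Δu_i · v(u_i).
Sum = 123.9375.

123.9375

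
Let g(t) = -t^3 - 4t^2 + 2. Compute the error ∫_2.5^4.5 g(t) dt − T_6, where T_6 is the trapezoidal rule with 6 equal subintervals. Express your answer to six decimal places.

0.537037

Exact integral: ∫_2.5^4.5 g(t) dt ≈ -189.41666667.
T_6 ≈ -189.95370370.
Error ≈ -189.41666667 − (-189.95370370) ≈ 0.537037.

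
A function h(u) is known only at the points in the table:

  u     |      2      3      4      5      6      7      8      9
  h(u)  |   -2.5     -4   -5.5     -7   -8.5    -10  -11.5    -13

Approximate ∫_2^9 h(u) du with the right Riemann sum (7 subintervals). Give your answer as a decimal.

Δu = 1.
Sum = 1·[(-4) + (-5.5) + (-7) + (-8.5) + (-10) + (-11.5) + (-13)] = -59.5.

-59.5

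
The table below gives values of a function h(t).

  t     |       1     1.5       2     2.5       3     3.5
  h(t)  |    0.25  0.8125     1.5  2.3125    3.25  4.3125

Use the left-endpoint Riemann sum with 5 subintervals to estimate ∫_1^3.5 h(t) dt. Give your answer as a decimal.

4.0625

Δt = 0.5.
Sum = 0.5·[0.25 + 0.8125 + 1.5 + 2.3125 + 3.25] = 4.0625.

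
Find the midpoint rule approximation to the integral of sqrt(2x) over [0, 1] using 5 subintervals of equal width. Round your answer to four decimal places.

0.9493

Δx = (1 − 0)/5 = 0.2.
Midpoints: 0.1, 0.3, 0.5, 0.7, 0.9.
f(0.1) ≈ 0.4472, f(0.3) ≈ 0.7746, f(0.5) ≈ 1.0000, f(0.7) ≈ 1.1832, f(0.9) ≈ 1.3416.
Sum = Δx · [f(0.1) + f(0.3) + f(0.5) + f(0.7) + f(0.9)].
Sum ≈ 0.9493.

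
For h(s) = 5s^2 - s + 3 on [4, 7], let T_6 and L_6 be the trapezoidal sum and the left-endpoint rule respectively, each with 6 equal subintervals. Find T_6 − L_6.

40.5

T_6 = 458.125.
L_6 = 417.625.
T_6 − L_6 = 40.5.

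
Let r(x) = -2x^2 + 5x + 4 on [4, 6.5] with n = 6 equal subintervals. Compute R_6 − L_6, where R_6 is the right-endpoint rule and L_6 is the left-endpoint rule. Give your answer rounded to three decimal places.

R_6 ≈ -73.26968.
L_6 ≈ -56.60301.
R_6 − L_6 ≈ -16.667.

-16.667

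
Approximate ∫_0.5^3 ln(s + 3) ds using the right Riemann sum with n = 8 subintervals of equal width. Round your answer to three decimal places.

3.949

Δs = (3 − 0.5)/8 = 0.3125.
Right endpoints: 0.8125, 1.125, 1.4375, 1.75, 2.0625, 2.375, 2.6875, 3.
f(0.8125) ≈ 1.338, f(1.125) ≈ 1.417, f(1.4375) ≈ 1.490, f(1.75) ≈ 1.558, f(2.0625) ≈ 1.622, f(2.375) ≈ 1.682, f(2.6875) ≈ 1.738, f(3) ≈ 1.792.
Sum = Δs · [f(0.8125) + f(1.125) + f(1.4375) + ...].
Sum ≈ 3.949.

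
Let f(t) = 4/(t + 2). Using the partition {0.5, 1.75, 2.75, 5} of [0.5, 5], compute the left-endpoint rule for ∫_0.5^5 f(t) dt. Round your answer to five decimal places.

Subinterval widths: 1.25, 1, 2.25.
Left endpoints: 0.5, 1.75, 2.75.
f(0.5) = 1.6, f(1.75) = 16/15, f(2.75) = 16/19.
Sum = Σ Δt_i · f(t_i).
Sum ≈ 4.96140.

4.96140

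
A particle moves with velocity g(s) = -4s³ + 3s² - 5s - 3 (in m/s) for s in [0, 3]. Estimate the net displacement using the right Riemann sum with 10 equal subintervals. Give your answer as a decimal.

Δs = (3 − 0)/10 = 0.3.
Right endpoints: 0.3, 0.6, 0.9, 1.2, 1.5, 1.8, 2.1, 2.4, 2.7, 3.
g(0.3) = -4.338, g(0.6) = -5.784, g(0.9) = -7.986, g(1.2) = -11.592, g(1.5) = -17.25, g(1.8) = -25.608, g(2.1) = -37.314, g(2.4) = -53.016, g(2.7) = -73.362, g(3) = -99.
Sum = Δs · [g(0.3) + g(0.6) + g(0.9) + ...].
Sum = -100.575.

-100.575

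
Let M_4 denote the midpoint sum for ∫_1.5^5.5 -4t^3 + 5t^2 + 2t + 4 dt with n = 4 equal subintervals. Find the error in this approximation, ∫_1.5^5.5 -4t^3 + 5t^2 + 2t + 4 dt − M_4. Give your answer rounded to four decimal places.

Exact integral: ∫_1.5^5.5 f(t) dt ≈ -594.333333.
M_4 = -582.
Error ≈ -594.333333 − (-582) ≈ -12.3333.

-12.3333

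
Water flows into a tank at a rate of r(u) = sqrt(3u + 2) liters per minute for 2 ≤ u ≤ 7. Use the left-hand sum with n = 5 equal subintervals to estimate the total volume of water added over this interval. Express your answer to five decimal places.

18.48195

Δu = (7 − 2)/5 = 1.
Left endpoints: 2, 3, 4, 5, 6.
r(2) ≈ 2.82843, r(3) ≈ 3.31662, r(4) ≈ 3.74166, r(5) ≈ 4.12311, r(6) ≈ 4.47214.
Sum = Δu · [r(2) + r(3) + r(4) + r(5) + r(6)].
Sum ≈ 18.48195.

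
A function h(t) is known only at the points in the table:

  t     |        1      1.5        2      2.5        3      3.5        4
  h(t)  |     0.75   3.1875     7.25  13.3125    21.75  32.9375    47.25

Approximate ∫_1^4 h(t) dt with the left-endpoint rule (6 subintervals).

39.59375

Δt = 0.5.
Sum = 0.5·[0.75 + 3.1875 + 7.25 + 13.3125 + 21.75 + 32.9375] = 39.59375.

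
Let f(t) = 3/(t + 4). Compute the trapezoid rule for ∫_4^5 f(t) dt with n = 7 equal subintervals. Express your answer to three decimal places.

Δt = (5 − 4)/7 = 1/7.
f(4) = 0.375, f(29/7) = 7/19, f(30/7) = 21/58, f(31/7) = 21/59, f(32/7) = 0.35, f(33/7) = 21/61, f(34/7) = 21/62, f(5) = 1/3.
T_7 = (Δt/2)·[f(t_0) + 2f(t_1) + ... + 2f(t_{6}) + f(t_7)].
Sum ≈ 0.353.

0.353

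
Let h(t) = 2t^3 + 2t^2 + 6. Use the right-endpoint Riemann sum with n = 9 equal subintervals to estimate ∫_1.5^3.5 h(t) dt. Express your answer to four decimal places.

122.1132

Δt = (3.5 − 1.5)/9 = 2/9.
Right endpoints: 31/18, 35/18, 13/6, 43/18, 47/18, 17/6, 55/18, 59/18, 3.5.
h(31/18) = 64585/2916, h(35/18) = 82421/2916, h(13/6) = 3859/108, h(43/18) = 130285/2916, h(47/18) = 161081/2916, h(17/6) = 7295/108, h(55/18) = 238321/2916, h(59/18) = 285533/2916, h(3.5) = 116.25.
Sum = Δt · [h(31/18) + h(35/18) + h(13/6) + ...].
Sum ≈ 122.1132.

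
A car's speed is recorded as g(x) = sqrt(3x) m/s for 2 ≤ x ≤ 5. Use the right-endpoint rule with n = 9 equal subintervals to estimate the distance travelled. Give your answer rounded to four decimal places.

9.8791

Δx = (5 − 2)/9 = 1/3.
Right endpoints: 7/3, 8/3, 3, 10/3, 11/3, 4, 13/3, 14/3, 5.
g(7/3) ≈ 2.6458, g(8/3) ≈ 2.8284, g(3) ≈ 3.0000, g(10/3) ≈ 3.1623, g(11/3) ≈ 3.3166, g(4) ≈ 3.4641, g(13/3) ≈ 3.6056, g(14/3) ≈ 3.7417, g(5) ≈ 3.8730.
Sum = Δx · [g(7/3) + g(8/3) + g(3) + ...].
Sum ≈ 9.8791.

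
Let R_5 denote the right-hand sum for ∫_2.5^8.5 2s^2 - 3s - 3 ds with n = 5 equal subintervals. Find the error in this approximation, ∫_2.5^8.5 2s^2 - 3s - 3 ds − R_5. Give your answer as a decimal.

Exact integral: ∫_2.5^8.5 f(s) ds = 282.
R_5 = 353.28.
Error = 282 − 353.28 = -71.28.

-71.28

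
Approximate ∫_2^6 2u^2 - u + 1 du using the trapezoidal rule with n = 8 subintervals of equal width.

Δu = (6 − 2)/8 = 0.5.
f(2) = 7, f(2.5) = 11, f(3) = 16, f(3.5) = 22, f(4) = 29, f(4.5) = 37, f(5) = 46, f(5.5) = 56, f(6) = 67.
T_8 = (Δu/2)·[f(u_0) + 2f(u_1) + ... + 2f(u_{7}) + f(u_8)].
Sum = 127.

127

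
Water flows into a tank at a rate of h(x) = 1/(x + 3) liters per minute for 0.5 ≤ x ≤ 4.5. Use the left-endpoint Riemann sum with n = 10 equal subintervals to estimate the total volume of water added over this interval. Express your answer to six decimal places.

Δx = (4.5 − 0.5)/10 = 0.4.
Left endpoints: 0.5, 0.9, 1.3, 1.7, 2.1, 2.5, 2.9, 3.3, 3.7, 4.1.
h(0.5) = 2/7, h(0.9) = 10/39, h(1.3) = 10/43, h(1.7) = 10/47, h(2.1) = 10/51, h(2.5) = 2/11, h(2.9) = 10/59, h(3.3) = 10/63, h(3.7) = 10/67, h(4.1) = 10/71.
Sum = Δx · [h(0.5) + h(0.9) + h(1.3) + ...].
Sum ≈ 0.793466.

0.793466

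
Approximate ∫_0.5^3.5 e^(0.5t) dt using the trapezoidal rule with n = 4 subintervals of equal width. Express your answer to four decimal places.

Δt = (3.5 − 0.5)/4 = 0.75.
f(0.5) ≈ 1.2840, f(1.25) ≈ 1.8682, f(2) ≈ 2.7183, f(2.75) ≈ 3.9551, f(3.5) ≈ 5.7546.
T_4 = (Δt/2)·[f(t_0) + 2f(t_1) + 2f(t_2) + 2f(t_3) + f(t_4)].
Sum ≈ 9.0457.

9.0457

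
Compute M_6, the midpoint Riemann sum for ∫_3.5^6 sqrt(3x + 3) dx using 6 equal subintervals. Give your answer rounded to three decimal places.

10.363

Δx = (6 − 3.5)/6 = 5/12.
Midpoints: 89/24, 4.125, 109/24, 119/24, 5.375, 139/24.
f(89/24) ≈ 3.758, f(4.125) ≈ 3.921, f(109/24) ≈ 4.077, f(119/24) ≈ 4.228, f(5.375) ≈ 4.373, f(139/24) ≈ 4.514.
Sum = Δx · [f(89/24) + f(4.125) + f(109/24) + ...].
Sum ≈ 10.363.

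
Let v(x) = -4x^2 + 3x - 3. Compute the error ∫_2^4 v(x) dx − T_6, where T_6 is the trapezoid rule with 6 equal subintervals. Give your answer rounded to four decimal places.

0.1481

Exact integral: ∫_2^4 v(x) dx ≈ -62.666667.
T_6 ≈ -62.814815.
Error ≈ -62.666667 − (-62.814815) ≈ 0.1481.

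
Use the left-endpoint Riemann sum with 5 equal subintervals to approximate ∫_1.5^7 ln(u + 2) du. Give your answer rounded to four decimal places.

9.3534

Δu = (7 − 1.5)/5 = 1.1.
Left endpoints: 1.5, 2.6, 3.7, 4.8, 5.9.
f(1.5) ≈ 1.2528, f(2.6) ≈ 1.5261, f(3.7) ≈ 1.7405, f(4.8) ≈ 1.9169, f(5.9) ≈ 2.0669.
Sum = Δu · [f(1.5) + f(2.6) + f(3.7) + f(4.8) + f(5.9)].
Sum ≈ 9.3534.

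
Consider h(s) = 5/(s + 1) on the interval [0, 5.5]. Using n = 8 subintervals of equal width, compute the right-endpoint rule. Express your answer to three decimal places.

8.089

Δs = (5.5 − 0)/8 = 0.6875.
Right endpoints: 0.6875, 1.375, 2.0625, 2.75, 3.4375, 4.125, 4.8125, 5.5.
h(0.6875) = 80/27, h(1.375) = 40/19, h(2.0625) = 80/49, h(2.75) = 4/3, h(3.4375) = 80/71, h(4.125) = 40/41, h(4.8125) = 80/93, h(5.5) = 10/13.
Sum = Δs · [h(0.6875) + h(1.375) + h(2.0625) + ...].
Sum ≈ 8.089.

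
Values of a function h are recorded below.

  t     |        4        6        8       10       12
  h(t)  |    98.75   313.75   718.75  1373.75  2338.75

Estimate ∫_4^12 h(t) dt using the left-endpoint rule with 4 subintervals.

Δt = 2.
Sum = 2·[98.75 + 313.75 + 718.75 + 1373.75] = 5010.

5010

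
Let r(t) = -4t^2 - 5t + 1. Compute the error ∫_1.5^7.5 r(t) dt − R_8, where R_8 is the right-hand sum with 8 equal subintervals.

94.5

Exact integral: ∫_1.5^7.5 r(t) dt = -687.
R_8 = -781.5.
Error = -687 − (-781.5) = 94.5.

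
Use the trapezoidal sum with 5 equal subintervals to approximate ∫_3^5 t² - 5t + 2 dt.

-3.28

Δt = (5 − 3)/5 = 0.4.
f(3) = -4, f(3.4) = -3.44, f(3.8) = -2.56, f(4.2) = -1.36, f(4.6) = 0.16, f(5) = 2.
T_5 = (Δt/2)·[f(t_0) + 2f(t_1) + ... + 2f(t_{4}) + f(t_5)].
Sum = -3.28.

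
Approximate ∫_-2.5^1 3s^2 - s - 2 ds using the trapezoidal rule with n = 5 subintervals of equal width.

Δs = (1 − (-2.5))/5 = 0.7.
f(-2.5) = 19.25, f(-1.8) = 9.52, f(-1.1) = 2.73, f(-0.4) = -1.12, f(0.3) = -2.03, f(1) = 0.
T_5 = (Δs/2)·[f(s_0) + 2f(s_1) + ... + 2f(s_{4}) + f(s_5)].
Sum = 13.1075.

13.1075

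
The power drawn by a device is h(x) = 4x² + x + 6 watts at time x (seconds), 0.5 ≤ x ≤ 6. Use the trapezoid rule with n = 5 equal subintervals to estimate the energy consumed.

Δx = (6 − 0.5)/5 = 1.1.
h(0.5) = 7.5, h(1.6) = 17.84, h(2.7) = 37.86, h(3.8) = 67.56, h(4.9) = 106.94, h(6) = 156.
T_5 = (Δx/2)·[h(x_0) + 2h(x_1) + ... + 2h(x_{4}) + h(x_5)].
Sum = 343.145.

343.145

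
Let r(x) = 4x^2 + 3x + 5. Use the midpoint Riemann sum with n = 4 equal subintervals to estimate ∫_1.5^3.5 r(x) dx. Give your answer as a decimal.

77.5

Δx = (3.5 − 1.5)/4 = 0.5.
Midpoints: 1.75, 2.25, 2.75, 3.25.
r(1.75) = 22.5, r(2.25) = 32, r(2.75) = 43.5, r(3.25) = 57.
Sum = Δx · [r(1.75) + r(2.25) + r(2.75) + r(3.25)].
Sum = 77.5.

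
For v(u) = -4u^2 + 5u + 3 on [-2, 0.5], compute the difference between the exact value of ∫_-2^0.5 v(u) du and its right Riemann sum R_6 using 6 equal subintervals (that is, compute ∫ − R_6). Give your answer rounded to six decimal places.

-5.439815

Exact integral: ∫_-2^0.5 v(u) du ≈ -12.70833333.
R_6 ≈ -7.26851852.
Error ≈ -12.70833333 − (-7.26851852) ≈ -5.439815.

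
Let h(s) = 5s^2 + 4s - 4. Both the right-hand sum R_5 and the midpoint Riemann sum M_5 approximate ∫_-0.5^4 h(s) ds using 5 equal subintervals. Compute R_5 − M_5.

R_5 = 166.95.
M_5 = 118.85625.
R_5 − M_5 = 48.09375.

48.09375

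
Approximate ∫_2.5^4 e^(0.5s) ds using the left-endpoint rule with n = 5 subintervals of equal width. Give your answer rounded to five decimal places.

7.22723

Δs = (4 − 2.5)/5 = 0.3.
Left endpoints: 2.5, 2.8, 3.1, 3.4, 3.7.
f(2.5) ≈ 3.49034, f(2.8) ≈ 4.05520, f(3.1) ≈ 4.71147, f(3.4) ≈ 5.47395, f(3.7) ≈ 6.35982.
Sum = Δs · [f(2.5) + f(2.8) + f(3.1) + f(3.4) + f(3.7)].
Sum ≈ 7.22723.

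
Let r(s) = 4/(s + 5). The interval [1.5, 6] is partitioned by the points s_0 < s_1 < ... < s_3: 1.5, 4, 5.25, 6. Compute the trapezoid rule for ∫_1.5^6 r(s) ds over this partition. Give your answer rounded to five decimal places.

Subinterval widths: 2.5, 1.25, 0.75.
r(1.5) = 8/13, r(4) = 4/9, r(5.25) = 16/41, r(6) = 4/11.
On each subinterval the trapezoid contributes (Δs_i/2)·[r(s_{i-1}) + r(s_i)].
Sum ≈ 2.12917.

2.12917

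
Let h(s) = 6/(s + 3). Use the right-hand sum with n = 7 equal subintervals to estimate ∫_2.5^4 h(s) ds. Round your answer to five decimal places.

1.42222

Δs = (4 − 2.5)/7 = 3/14.
Right endpoints: 19/7, 41/14, 22/7, 47/14, 25/7, 53/14, 4.
h(19/7) = 1.05, h(41/14) = 84/83, h(22/7) = 42/43, h(47/14) = 84/89, h(25/7) = 21/23, h(53/14) = 84/95, h(4) = 6/7.
Sum = Δs · [h(19/7) + h(41/14) + h(22/7) + ...].
Sum ≈ 1.42222.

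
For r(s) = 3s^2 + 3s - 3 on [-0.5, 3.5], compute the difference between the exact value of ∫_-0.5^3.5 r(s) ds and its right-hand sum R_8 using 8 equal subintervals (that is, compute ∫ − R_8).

-12.5

Exact integral: ∫_-0.5^3.5 r(s) ds = 49.
R_8 = 61.5.
Error = 49 − 61.5 = -12.5.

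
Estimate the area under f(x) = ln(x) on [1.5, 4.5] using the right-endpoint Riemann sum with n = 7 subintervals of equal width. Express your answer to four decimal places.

3.3888

Δx = (4.5 − 1.5)/7 = 3/7.
Right endpoints: 27/14, 33/14, 39/14, 45/14, 51/14, 57/14, 4.5.
f(27/14) ≈ 0.6568, f(33/14) ≈ 0.8575, f(39/14) ≈ 1.0245, f(45/14) ≈ 1.1676, f(51/14) ≈ 1.2928, f(57/14) ≈ 1.4040, f(4.5) ≈ 1.5041.
Sum = Δx · [f(27/14) + f(33/14) + f(39/14) + ...].
Sum ≈ 3.3888.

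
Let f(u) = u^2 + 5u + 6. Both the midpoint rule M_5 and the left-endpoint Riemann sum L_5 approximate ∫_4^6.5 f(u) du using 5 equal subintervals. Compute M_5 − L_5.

M_5 = 150.78125.
L_5 = 141.25.
M_5 − L_5 = 9.53125.

9.53125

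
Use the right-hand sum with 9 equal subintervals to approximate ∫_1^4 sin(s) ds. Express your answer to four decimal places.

Δs = (4 − 1)/9 = 1/3.
Right endpoints: 4/3, 5/3, 2, 7/3, 8/3, 3, 10/3, 11/3, 4.
f(4/3) ≈ 0.9719, f(5/3) ≈ 0.9954, f(2) ≈ 0.9093, f(7/3) ≈ 0.7231, f(8/3) ≈ 0.4573, f(3) ≈ 0.1411, f(10/3) ≈ -0.1906, f(11/3) ≈ -0.5013, f(4) ≈ -0.7568.
Sum = Δs · [f(4/3) + f(5/3) + f(2) + ...].
Sum ≈ 0.9165.

0.9165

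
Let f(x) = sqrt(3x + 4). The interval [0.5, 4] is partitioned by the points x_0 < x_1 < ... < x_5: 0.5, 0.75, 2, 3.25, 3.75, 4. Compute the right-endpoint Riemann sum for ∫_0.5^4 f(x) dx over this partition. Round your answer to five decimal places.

Subinterval widths: 0.25, 1.25, 1.25, 0.5, 0.25.
Right endpoints: 0.75, 2, 3.25, 3.75, 4.
f(0.75) ≈ 2.50000, f(2) ≈ 3.16228, f(3.25) ≈ 3.70810, f(3.75) ≈ 3.90512, f(4) ≈ 4.00000.
Sum = Σ Δx_i · f(x_i).
Sum ≈ 12.16553.

12.16553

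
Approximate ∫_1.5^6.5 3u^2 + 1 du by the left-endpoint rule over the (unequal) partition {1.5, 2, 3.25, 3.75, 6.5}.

155.234375

Subinterval widths: 0.5, 1.25, 0.5, 2.75.
Left endpoints: 1.5, 2, 3.25, 3.75.
f(1.5) = 7.75, f(2) = 13, f(3.25) = 32.6875, f(3.75) = 43.1875.
Sum = Σ Δu_i · f(u_i).
Sum = 155.234375.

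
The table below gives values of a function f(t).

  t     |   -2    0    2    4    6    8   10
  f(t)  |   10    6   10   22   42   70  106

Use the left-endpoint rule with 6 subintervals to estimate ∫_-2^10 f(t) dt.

320

Δt = 2.
Sum = 2·[10 + 6 + 10 + 22 + 42 + 70] = 320.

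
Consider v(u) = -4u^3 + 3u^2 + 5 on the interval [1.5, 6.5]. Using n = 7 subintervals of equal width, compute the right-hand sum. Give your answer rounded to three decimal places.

Δu = (6.5 − 1.5)/7 = 5/7.
Right endpoints: 31/14, 41/14, 51/14, 61/14, 71/14, 81/14, 6.5.
v(31/14) = -32541/1372, v(41/14) = -95681/1372, v(51/14) = -203821/1372, v(61/14) = -368961/1372, v(71/14) = -603101/1372, v(81/14) = -918241/1372, v(6.5) = -966.75.
Sum = Δu · [v(31/14) + v(41/14) + v(51/14) + ...].
Sum ≈ -1847.526.

-1847.526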